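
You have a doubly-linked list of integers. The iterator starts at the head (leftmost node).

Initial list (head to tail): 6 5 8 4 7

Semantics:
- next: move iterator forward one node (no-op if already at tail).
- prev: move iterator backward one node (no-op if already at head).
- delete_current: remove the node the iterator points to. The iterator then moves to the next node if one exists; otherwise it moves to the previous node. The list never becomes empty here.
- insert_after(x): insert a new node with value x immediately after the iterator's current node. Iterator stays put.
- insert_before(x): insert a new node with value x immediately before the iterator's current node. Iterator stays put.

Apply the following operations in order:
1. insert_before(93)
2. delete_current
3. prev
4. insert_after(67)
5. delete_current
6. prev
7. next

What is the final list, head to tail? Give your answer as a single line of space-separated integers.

After 1 (insert_before(93)): list=[93, 6, 5, 8, 4, 7] cursor@6
After 2 (delete_current): list=[93, 5, 8, 4, 7] cursor@5
After 3 (prev): list=[93, 5, 8, 4, 7] cursor@93
After 4 (insert_after(67)): list=[93, 67, 5, 8, 4, 7] cursor@93
After 5 (delete_current): list=[67, 5, 8, 4, 7] cursor@67
After 6 (prev): list=[67, 5, 8, 4, 7] cursor@67
After 7 (next): list=[67, 5, 8, 4, 7] cursor@5

Answer: 67 5 8 4 7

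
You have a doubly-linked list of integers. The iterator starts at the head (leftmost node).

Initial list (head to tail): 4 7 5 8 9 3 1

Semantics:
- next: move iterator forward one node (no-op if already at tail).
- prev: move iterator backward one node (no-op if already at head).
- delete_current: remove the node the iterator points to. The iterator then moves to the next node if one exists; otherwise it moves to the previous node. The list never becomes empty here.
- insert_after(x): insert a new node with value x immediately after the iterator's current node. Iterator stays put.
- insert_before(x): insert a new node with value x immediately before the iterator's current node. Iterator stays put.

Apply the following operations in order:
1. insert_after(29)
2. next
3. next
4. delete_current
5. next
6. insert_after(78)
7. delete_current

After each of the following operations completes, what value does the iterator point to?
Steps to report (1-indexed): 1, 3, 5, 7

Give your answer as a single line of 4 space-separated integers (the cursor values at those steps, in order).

After 1 (insert_after(29)): list=[4, 29, 7, 5, 8, 9, 3, 1] cursor@4
After 2 (next): list=[4, 29, 7, 5, 8, 9, 3, 1] cursor@29
After 3 (next): list=[4, 29, 7, 5, 8, 9, 3, 1] cursor@7
After 4 (delete_current): list=[4, 29, 5, 8, 9, 3, 1] cursor@5
After 5 (next): list=[4, 29, 5, 8, 9, 3, 1] cursor@8
After 6 (insert_after(78)): list=[4, 29, 5, 8, 78, 9, 3, 1] cursor@8
After 7 (delete_current): list=[4, 29, 5, 78, 9, 3, 1] cursor@78

Answer: 4 7 8 78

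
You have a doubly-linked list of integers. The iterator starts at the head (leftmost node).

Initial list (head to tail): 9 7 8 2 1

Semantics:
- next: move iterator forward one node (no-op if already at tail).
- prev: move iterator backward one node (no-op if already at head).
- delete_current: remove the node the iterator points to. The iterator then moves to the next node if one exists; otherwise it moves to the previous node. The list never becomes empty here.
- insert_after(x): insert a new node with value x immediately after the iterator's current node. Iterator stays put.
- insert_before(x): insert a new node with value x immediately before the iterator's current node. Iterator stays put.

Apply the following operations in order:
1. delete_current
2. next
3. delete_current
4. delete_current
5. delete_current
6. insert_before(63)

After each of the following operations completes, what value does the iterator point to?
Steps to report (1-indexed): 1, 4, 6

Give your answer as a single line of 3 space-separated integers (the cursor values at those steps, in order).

After 1 (delete_current): list=[7, 8, 2, 1] cursor@7
After 2 (next): list=[7, 8, 2, 1] cursor@8
After 3 (delete_current): list=[7, 2, 1] cursor@2
After 4 (delete_current): list=[7, 1] cursor@1
After 5 (delete_current): list=[7] cursor@7
After 6 (insert_before(63)): list=[63, 7] cursor@7

Answer: 7 1 7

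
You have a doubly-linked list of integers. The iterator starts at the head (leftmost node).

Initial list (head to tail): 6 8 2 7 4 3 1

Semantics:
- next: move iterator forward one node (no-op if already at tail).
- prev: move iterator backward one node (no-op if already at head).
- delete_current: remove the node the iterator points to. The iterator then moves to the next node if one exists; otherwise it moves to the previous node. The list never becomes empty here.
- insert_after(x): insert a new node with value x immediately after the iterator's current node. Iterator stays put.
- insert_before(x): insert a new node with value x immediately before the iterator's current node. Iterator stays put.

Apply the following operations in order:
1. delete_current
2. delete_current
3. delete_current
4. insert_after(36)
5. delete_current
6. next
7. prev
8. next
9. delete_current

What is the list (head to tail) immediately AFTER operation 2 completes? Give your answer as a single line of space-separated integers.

After 1 (delete_current): list=[8, 2, 7, 4, 3, 1] cursor@8
After 2 (delete_current): list=[2, 7, 4, 3, 1] cursor@2

Answer: 2 7 4 3 1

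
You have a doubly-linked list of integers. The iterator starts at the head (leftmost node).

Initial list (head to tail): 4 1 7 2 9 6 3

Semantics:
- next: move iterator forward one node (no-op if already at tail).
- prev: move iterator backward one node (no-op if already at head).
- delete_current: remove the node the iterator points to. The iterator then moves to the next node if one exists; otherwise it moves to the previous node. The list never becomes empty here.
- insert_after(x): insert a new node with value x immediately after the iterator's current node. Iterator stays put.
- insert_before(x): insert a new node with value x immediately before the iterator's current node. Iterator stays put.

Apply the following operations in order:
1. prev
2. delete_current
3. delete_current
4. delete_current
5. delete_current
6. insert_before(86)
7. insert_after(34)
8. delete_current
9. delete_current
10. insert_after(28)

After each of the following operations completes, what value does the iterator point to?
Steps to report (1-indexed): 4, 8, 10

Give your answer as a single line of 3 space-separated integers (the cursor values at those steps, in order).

Answer: 2 34 6

Derivation:
After 1 (prev): list=[4, 1, 7, 2, 9, 6, 3] cursor@4
After 2 (delete_current): list=[1, 7, 2, 9, 6, 3] cursor@1
After 3 (delete_current): list=[7, 2, 9, 6, 3] cursor@7
After 4 (delete_current): list=[2, 9, 6, 3] cursor@2
After 5 (delete_current): list=[9, 6, 3] cursor@9
After 6 (insert_before(86)): list=[86, 9, 6, 3] cursor@9
After 7 (insert_after(34)): list=[86, 9, 34, 6, 3] cursor@9
After 8 (delete_current): list=[86, 34, 6, 3] cursor@34
After 9 (delete_current): list=[86, 6, 3] cursor@6
After 10 (insert_after(28)): list=[86, 6, 28, 3] cursor@6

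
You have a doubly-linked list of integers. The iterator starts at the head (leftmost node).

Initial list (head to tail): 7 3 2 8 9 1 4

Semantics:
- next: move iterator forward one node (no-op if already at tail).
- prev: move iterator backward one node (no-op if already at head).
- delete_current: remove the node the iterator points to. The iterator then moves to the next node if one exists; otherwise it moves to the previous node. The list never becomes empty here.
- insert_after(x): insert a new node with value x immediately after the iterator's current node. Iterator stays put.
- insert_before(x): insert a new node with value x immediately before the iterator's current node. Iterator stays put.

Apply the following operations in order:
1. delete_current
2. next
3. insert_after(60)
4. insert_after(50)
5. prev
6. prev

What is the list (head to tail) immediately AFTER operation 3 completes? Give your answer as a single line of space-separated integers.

Answer: 3 2 60 8 9 1 4

Derivation:
After 1 (delete_current): list=[3, 2, 8, 9, 1, 4] cursor@3
After 2 (next): list=[3, 2, 8, 9, 1, 4] cursor@2
After 3 (insert_after(60)): list=[3, 2, 60, 8, 9, 1, 4] cursor@2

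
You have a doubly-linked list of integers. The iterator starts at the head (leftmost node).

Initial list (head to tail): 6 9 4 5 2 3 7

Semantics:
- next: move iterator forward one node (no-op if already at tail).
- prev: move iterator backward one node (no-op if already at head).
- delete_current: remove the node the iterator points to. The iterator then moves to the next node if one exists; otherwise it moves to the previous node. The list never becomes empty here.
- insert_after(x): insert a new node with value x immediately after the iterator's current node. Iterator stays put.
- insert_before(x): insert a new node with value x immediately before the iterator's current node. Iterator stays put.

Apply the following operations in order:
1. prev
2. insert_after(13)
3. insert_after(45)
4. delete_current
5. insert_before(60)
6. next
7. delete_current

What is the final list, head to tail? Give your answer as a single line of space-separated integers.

Answer: 60 45 9 4 5 2 3 7

Derivation:
After 1 (prev): list=[6, 9, 4, 5, 2, 3, 7] cursor@6
After 2 (insert_after(13)): list=[6, 13, 9, 4, 5, 2, 3, 7] cursor@6
After 3 (insert_after(45)): list=[6, 45, 13, 9, 4, 5, 2, 3, 7] cursor@6
After 4 (delete_current): list=[45, 13, 9, 4, 5, 2, 3, 7] cursor@45
After 5 (insert_before(60)): list=[60, 45, 13, 9, 4, 5, 2, 3, 7] cursor@45
After 6 (next): list=[60, 45, 13, 9, 4, 5, 2, 3, 7] cursor@13
After 7 (delete_current): list=[60, 45, 9, 4, 5, 2, 3, 7] cursor@9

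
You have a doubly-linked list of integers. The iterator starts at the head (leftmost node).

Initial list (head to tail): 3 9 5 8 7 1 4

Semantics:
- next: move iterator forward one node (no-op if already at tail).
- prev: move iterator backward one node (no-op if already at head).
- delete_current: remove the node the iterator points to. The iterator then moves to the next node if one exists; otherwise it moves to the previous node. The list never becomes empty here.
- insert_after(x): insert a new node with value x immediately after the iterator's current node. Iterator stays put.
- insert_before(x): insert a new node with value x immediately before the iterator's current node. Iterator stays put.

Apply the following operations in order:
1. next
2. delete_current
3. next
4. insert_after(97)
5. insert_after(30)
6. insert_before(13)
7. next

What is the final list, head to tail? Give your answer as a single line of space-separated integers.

Answer: 3 5 13 8 30 97 7 1 4

Derivation:
After 1 (next): list=[3, 9, 5, 8, 7, 1, 4] cursor@9
After 2 (delete_current): list=[3, 5, 8, 7, 1, 4] cursor@5
After 3 (next): list=[3, 5, 8, 7, 1, 4] cursor@8
After 4 (insert_after(97)): list=[3, 5, 8, 97, 7, 1, 4] cursor@8
After 5 (insert_after(30)): list=[3, 5, 8, 30, 97, 7, 1, 4] cursor@8
After 6 (insert_before(13)): list=[3, 5, 13, 8, 30, 97, 7, 1, 4] cursor@8
After 7 (next): list=[3, 5, 13, 8, 30, 97, 7, 1, 4] cursor@30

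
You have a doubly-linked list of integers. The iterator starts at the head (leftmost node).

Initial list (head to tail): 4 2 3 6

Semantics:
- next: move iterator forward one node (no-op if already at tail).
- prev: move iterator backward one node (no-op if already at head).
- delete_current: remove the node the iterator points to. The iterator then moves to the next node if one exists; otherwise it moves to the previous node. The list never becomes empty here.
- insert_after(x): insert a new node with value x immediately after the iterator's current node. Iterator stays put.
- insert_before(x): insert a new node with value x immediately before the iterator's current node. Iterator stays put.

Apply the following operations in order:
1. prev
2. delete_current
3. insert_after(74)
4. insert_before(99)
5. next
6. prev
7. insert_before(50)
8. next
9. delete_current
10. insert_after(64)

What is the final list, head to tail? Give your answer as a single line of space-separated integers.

Answer: 99 50 2 3 64 6

Derivation:
After 1 (prev): list=[4, 2, 3, 6] cursor@4
After 2 (delete_current): list=[2, 3, 6] cursor@2
After 3 (insert_after(74)): list=[2, 74, 3, 6] cursor@2
After 4 (insert_before(99)): list=[99, 2, 74, 3, 6] cursor@2
After 5 (next): list=[99, 2, 74, 3, 6] cursor@74
After 6 (prev): list=[99, 2, 74, 3, 6] cursor@2
After 7 (insert_before(50)): list=[99, 50, 2, 74, 3, 6] cursor@2
After 8 (next): list=[99, 50, 2, 74, 3, 6] cursor@74
After 9 (delete_current): list=[99, 50, 2, 3, 6] cursor@3
After 10 (insert_after(64)): list=[99, 50, 2, 3, 64, 6] cursor@3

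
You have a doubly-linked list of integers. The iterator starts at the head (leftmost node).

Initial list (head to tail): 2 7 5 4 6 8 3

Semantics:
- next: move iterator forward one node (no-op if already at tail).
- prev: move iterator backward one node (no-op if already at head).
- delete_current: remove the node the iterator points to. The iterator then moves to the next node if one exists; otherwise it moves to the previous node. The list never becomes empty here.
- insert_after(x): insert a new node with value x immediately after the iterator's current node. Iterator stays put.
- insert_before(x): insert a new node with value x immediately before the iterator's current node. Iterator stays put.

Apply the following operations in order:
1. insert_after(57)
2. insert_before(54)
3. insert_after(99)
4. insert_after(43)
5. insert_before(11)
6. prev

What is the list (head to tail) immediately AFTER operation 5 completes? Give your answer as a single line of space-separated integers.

Answer: 54 11 2 43 99 57 7 5 4 6 8 3

Derivation:
After 1 (insert_after(57)): list=[2, 57, 7, 5, 4, 6, 8, 3] cursor@2
After 2 (insert_before(54)): list=[54, 2, 57, 7, 5, 4, 6, 8, 3] cursor@2
After 3 (insert_after(99)): list=[54, 2, 99, 57, 7, 5, 4, 6, 8, 3] cursor@2
After 4 (insert_after(43)): list=[54, 2, 43, 99, 57, 7, 5, 4, 6, 8, 3] cursor@2
After 5 (insert_before(11)): list=[54, 11, 2, 43, 99, 57, 7, 5, 4, 6, 8, 3] cursor@2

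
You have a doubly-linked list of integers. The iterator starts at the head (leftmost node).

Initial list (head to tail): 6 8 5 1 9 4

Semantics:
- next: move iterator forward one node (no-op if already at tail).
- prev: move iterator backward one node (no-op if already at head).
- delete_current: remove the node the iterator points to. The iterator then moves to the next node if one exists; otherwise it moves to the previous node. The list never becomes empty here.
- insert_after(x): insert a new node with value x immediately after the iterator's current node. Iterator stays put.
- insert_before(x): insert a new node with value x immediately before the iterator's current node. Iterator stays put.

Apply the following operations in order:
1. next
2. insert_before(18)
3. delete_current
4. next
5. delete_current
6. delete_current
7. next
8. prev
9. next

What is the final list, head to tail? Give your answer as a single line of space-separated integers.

After 1 (next): list=[6, 8, 5, 1, 9, 4] cursor@8
After 2 (insert_before(18)): list=[6, 18, 8, 5, 1, 9, 4] cursor@8
After 3 (delete_current): list=[6, 18, 5, 1, 9, 4] cursor@5
After 4 (next): list=[6, 18, 5, 1, 9, 4] cursor@1
After 5 (delete_current): list=[6, 18, 5, 9, 4] cursor@9
After 6 (delete_current): list=[6, 18, 5, 4] cursor@4
After 7 (next): list=[6, 18, 5, 4] cursor@4
After 8 (prev): list=[6, 18, 5, 4] cursor@5
After 9 (next): list=[6, 18, 5, 4] cursor@4

Answer: 6 18 5 4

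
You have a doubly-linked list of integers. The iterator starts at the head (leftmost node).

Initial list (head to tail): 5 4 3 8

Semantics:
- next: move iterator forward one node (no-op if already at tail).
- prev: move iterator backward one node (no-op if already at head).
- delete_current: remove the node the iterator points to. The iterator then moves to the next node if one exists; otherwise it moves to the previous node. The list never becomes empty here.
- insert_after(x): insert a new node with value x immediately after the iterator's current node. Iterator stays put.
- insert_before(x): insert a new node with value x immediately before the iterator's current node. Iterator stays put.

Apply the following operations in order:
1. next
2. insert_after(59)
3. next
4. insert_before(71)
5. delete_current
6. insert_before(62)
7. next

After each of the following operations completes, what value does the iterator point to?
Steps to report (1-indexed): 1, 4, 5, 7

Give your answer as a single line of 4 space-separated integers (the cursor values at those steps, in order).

After 1 (next): list=[5, 4, 3, 8] cursor@4
After 2 (insert_after(59)): list=[5, 4, 59, 3, 8] cursor@4
After 3 (next): list=[5, 4, 59, 3, 8] cursor@59
After 4 (insert_before(71)): list=[5, 4, 71, 59, 3, 8] cursor@59
After 5 (delete_current): list=[5, 4, 71, 3, 8] cursor@3
After 6 (insert_before(62)): list=[5, 4, 71, 62, 3, 8] cursor@3
After 7 (next): list=[5, 4, 71, 62, 3, 8] cursor@8

Answer: 4 59 3 8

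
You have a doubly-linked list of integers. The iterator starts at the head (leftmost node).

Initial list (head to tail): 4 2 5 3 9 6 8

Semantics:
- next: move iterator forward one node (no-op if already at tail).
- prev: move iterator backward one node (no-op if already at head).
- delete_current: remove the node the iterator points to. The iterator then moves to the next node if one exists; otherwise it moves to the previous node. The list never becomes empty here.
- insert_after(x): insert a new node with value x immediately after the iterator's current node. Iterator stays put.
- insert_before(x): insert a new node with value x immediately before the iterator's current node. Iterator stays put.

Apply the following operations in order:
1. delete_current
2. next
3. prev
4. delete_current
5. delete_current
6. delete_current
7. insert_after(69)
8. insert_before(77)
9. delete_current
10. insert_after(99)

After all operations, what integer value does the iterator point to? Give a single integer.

Answer: 69

Derivation:
After 1 (delete_current): list=[2, 5, 3, 9, 6, 8] cursor@2
After 2 (next): list=[2, 5, 3, 9, 6, 8] cursor@5
After 3 (prev): list=[2, 5, 3, 9, 6, 8] cursor@2
After 4 (delete_current): list=[5, 3, 9, 6, 8] cursor@5
After 5 (delete_current): list=[3, 9, 6, 8] cursor@3
After 6 (delete_current): list=[9, 6, 8] cursor@9
After 7 (insert_after(69)): list=[9, 69, 6, 8] cursor@9
After 8 (insert_before(77)): list=[77, 9, 69, 6, 8] cursor@9
After 9 (delete_current): list=[77, 69, 6, 8] cursor@69
After 10 (insert_after(99)): list=[77, 69, 99, 6, 8] cursor@69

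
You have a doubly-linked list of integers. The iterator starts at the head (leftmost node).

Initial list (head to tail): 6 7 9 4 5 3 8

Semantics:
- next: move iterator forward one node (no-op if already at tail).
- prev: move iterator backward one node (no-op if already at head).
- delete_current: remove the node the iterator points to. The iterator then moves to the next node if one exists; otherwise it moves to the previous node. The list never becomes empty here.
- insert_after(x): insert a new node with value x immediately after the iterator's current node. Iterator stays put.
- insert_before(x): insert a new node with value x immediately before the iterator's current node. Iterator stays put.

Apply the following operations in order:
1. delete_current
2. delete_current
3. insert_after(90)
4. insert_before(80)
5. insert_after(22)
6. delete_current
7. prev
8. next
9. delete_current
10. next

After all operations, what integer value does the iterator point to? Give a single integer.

After 1 (delete_current): list=[7, 9, 4, 5, 3, 8] cursor@7
After 2 (delete_current): list=[9, 4, 5, 3, 8] cursor@9
After 3 (insert_after(90)): list=[9, 90, 4, 5, 3, 8] cursor@9
After 4 (insert_before(80)): list=[80, 9, 90, 4, 5, 3, 8] cursor@9
After 5 (insert_after(22)): list=[80, 9, 22, 90, 4, 5, 3, 8] cursor@9
After 6 (delete_current): list=[80, 22, 90, 4, 5, 3, 8] cursor@22
After 7 (prev): list=[80, 22, 90, 4, 5, 3, 8] cursor@80
After 8 (next): list=[80, 22, 90, 4, 5, 3, 8] cursor@22
After 9 (delete_current): list=[80, 90, 4, 5, 3, 8] cursor@90
After 10 (next): list=[80, 90, 4, 5, 3, 8] cursor@4

Answer: 4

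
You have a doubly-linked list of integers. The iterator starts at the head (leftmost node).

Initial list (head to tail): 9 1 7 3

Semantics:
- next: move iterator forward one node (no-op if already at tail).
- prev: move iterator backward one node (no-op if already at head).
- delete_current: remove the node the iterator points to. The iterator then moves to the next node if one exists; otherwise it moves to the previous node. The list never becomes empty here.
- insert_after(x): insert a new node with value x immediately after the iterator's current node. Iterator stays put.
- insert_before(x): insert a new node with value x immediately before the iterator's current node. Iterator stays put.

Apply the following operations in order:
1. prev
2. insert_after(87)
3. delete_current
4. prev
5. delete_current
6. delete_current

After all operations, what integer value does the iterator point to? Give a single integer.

After 1 (prev): list=[9, 1, 7, 3] cursor@9
After 2 (insert_after(87)): list=[9, 87, 1, 7, 3] cursor@9
After 3 (delete_current): list=[87, 1, 7, 3] cursor@87
After 4 (prev): list=[87, 1, 7, 3] cursor@87
After 5 (delete_current): list=[1, 7, 3] cursor@1
After 6 (delete_current): list=[7, 3] cursor@7

Answer: 7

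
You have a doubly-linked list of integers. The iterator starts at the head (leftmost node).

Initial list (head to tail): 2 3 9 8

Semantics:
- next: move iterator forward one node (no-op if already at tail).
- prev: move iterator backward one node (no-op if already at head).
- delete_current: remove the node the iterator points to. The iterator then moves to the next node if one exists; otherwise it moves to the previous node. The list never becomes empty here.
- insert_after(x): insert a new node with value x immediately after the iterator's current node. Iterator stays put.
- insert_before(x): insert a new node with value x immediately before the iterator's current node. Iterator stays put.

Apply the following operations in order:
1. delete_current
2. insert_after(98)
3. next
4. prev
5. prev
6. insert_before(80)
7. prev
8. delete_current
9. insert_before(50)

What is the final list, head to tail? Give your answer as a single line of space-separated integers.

After 1 (delete_current): list=[3, 9, 8] cursor@3
After 2 (insert_after(98)): list=[3, 98, 9, 8] cursor@3
After 3 (next): list=[3, 98, 9, 8] cursor@98
After 4 (prev): list=[3, 98, 9, 8] cursor@3
After 5 (prev): list=[3, 98, 9, 8] cursor@3
After 6 (insert_before(80)): list=[80, 3, 98, 9, 8] cursor@3
After 7 (prev): list=[80, 3, 98, 9, 8] cursor@80
After 8 (delete_current): list=[3, 98, 9, 8] cursor@3
After 9 (insert_before(50)): list=[50, 3, 98, 9, 8] cursor@3

Answer: 50 3 98 9 8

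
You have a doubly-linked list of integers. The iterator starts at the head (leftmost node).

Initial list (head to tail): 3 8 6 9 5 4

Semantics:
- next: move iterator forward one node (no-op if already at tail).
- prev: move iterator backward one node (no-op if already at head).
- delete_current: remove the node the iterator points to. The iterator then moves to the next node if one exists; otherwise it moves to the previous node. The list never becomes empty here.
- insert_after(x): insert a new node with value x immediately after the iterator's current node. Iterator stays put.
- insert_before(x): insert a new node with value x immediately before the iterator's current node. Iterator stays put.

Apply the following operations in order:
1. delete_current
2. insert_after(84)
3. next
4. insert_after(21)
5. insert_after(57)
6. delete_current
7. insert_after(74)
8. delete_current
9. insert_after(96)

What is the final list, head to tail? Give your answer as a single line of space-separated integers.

Answer: 8 74 96 21 6 9 5 4

Derivation:
After 1 (delete_current): list=[8, 6, 9, 5, 4] cursor@8
After 2 (insert_after(84)): list=[8, 84, 6, 9, 5, 4] cursor@8
After 3 (next): list=[8, 84, 6, 9, 5, 4] cursor@84
After 4 (insert_after(21)): list=[8, 84, 21, 6, 9, 5, 4] cursor@84
After 5 (insert_after(57)): list=[8, 84, 57, 21, 6, 9, 5, 4] cursor@84
After 6 (delete_current): list=[8, 57, 21, 6, 9, 5, 4] cursor@57
After 7 (insert_after(74)): list=[8, 57, 74, 21, 6, 9, 5, 4] cursor@57
After 8 (delete_current): list=[8, 74, 21, 6, 9, 5, 4] cursor@74
After 9 (insert_after(96)): list=[8, 74, 96, 21, 6, 9, 5, 4] cursor@74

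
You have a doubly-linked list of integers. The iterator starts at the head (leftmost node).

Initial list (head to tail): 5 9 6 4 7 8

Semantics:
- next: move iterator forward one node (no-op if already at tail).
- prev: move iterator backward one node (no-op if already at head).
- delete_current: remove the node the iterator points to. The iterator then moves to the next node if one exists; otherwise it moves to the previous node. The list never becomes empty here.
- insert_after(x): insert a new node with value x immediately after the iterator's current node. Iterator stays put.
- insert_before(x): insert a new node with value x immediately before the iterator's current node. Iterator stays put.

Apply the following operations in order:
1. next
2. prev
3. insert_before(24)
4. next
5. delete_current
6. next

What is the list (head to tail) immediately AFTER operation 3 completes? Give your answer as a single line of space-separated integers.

Answer: 24 5 9 6 4 7 8

Derivation:
After 1 (next): list=[5, 9, 6, 4, 7, 8] cursor@9
After 2 (prev): list=[5, 9, 6, 4, 7, 8] cursor@5
After 3 (insert_before(24)): list=[24, 5, 9, 6, 4, 7, 8] cursor@5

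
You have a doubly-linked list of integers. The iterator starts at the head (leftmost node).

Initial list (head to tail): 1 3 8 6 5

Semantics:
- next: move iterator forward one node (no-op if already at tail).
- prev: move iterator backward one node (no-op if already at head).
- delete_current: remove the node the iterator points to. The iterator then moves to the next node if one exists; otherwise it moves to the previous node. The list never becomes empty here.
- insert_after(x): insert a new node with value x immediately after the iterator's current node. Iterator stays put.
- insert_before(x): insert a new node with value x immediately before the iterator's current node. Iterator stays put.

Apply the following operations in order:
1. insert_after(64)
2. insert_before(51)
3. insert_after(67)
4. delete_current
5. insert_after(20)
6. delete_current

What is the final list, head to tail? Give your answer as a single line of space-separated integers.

After 1 (insert_after(64)): list=[1, 64, 3, 8, 6, 5] cursor@1
After 2 (insert_before(51)): list=[51, 1, 64, 3, 8, 6, 5] cursor@1
After 3 (insert_after(67)): list=[51, 1, 67, 64, 3, 8, 6, 5] cursor@1
After 4 (delete_current): list=[51, 67, 64, 3, 8, 6, 5] cursor@67
After 5 (insert_after(20)): list=[51, 67, 20, 64, 3, 8, 6, 5] cursor@67
After 6 (delete_current): list=[51, 20, 64, 3, 8, 6, 5] cursor@20

Answer: 51 20 64 3 8 6 5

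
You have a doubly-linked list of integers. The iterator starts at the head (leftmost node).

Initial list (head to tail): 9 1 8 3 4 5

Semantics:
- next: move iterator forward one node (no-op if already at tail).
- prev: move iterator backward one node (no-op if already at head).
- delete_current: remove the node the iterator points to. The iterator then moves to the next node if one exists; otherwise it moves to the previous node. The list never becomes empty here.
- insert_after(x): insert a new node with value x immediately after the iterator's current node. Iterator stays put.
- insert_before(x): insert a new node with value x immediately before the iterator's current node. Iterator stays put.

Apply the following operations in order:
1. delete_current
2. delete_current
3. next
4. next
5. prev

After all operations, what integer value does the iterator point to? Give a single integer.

After 1 (delete_current): list=[1, 8, 3, 4, 5] cursor@1
After 2 (delete_current): list=[8, 3, 4, 5] cursor@8
After 3 (next): list=[8, 3, 4, 5] cursor@3
After 4 (next): list=[8, 3, 4, 5] cursor@4
After 5 (prev): list=[8, 3, 4, 5] cursor@3

Answer: 3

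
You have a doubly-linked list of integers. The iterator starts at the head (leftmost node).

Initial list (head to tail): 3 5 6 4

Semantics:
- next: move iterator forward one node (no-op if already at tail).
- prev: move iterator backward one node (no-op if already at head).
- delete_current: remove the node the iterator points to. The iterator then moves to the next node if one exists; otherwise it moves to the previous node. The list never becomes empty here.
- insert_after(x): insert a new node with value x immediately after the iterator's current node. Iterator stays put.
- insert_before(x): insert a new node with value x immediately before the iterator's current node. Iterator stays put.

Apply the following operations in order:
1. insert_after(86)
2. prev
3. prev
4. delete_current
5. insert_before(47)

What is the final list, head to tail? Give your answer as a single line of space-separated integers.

After 1 (insert_after(86)): list=[3, 86, 5, 6, 4] cursor@3
After 2 (prev): list=[3, 86, 5, 6, 4] cursor@3
After 3 (prev): list=[3, 86, 5, 6, 4] cursor@3
After 4 (delete_current): list=[86, 5, 6, 4] cursor@86
After 5 (insert_before(47)): list=[47, 86, 5, 6, 4] cursor@86

Answer: 47 86 5 6 4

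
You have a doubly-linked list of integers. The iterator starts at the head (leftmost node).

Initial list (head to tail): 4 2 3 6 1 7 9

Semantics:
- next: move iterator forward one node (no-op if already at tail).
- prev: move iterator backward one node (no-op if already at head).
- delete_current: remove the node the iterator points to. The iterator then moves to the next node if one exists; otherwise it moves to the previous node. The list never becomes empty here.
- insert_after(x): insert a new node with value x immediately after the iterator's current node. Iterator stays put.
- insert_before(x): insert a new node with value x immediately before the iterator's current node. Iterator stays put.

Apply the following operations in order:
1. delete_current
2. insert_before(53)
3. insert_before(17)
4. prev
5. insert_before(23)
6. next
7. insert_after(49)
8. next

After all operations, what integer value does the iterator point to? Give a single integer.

After 1 (delete_current): list=[2, 3, 6, 1, 7, 9] cursor@2
After 2 (insert_before(53)): list=[53, 2, 3, 6, 1, 7, 9] cursor@2
After 3 (insert_before(17)): list=[53, 17, 2, 3, 6, 1, 7, 9] cursor@2
After 4 (prev): list=[53, 17, 2, 3, 6, 1, 7, 9] cursor@17
After 5 (insert_before(23)): list=[53, 23, 17, 2, 3, 6, 1, 7, 9] cursor@17
After 6 (next): list=[53, 23, 17, 2, 3, 6, 1, 7, 9] cursor@2
After 7 (insert_after(49)): list=[53, 23, 17, 2, 49, 3, 6, 1, 7, 9] cursor@2
After 8 (next): list=[53, 23, 17, 2, 49, 3, 6, 1, 7, 9] cursor@49

Answer: 49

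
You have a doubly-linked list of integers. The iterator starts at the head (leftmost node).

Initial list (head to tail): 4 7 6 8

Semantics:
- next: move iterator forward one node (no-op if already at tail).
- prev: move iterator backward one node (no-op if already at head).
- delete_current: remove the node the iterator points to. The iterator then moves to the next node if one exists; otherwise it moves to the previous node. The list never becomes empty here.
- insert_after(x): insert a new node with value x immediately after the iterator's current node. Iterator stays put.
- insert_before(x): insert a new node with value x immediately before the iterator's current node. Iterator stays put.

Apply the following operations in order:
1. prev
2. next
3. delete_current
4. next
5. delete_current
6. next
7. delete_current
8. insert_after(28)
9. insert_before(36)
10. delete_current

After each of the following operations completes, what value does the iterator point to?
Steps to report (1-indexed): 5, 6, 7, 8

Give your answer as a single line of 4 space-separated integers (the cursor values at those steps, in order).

Answer: 6 6 4 4

Derivation:
After 1 (prev): list=[4, 7, 6, 8] cursor@4
After 2 (next): list=[4, 7, 6, 8] cursor@7
After 3 (delete_current): list=[4, 6, 8] cursor@6
After 4 (next): list=[4, 6, 8] cursor@8
After 5 (delete_current): list=[4, 6] cursor@6
After 6 (next): list=[4, 6] cursor@6
After 7 (delete_current): list=[4] cursor@4
After 8 (insert_after(28)): list=[4, 28] cursor@4
After 9 (insert_before(36)): list=[36, 4, 28] cursor@4
After 10 (delete_current): list=[36, 28] cursor@28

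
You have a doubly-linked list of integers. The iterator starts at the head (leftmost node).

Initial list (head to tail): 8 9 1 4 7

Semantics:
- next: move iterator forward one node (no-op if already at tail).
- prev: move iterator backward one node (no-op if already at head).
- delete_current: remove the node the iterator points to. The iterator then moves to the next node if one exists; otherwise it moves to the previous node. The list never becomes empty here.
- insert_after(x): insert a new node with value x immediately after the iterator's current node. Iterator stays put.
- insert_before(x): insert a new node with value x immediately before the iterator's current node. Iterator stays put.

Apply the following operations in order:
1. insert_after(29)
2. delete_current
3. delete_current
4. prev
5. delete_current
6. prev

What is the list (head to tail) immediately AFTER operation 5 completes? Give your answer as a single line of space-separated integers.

After 1 (insert_after(29)): list=[8, 29, 9, 1, 4, 7] cursor@8
After 2 (delete_current): list=[29, 9, 1, 4, 7] cursor@29
After 3 (delete_current): list=[9, 1, 4, 7] cursor@9
After 4 (prev): list=[9, 1, 4, 7] cursor@9
After 5 (delete_current): list=[1, 4, 7] cursor@1

Answer: 1 4 7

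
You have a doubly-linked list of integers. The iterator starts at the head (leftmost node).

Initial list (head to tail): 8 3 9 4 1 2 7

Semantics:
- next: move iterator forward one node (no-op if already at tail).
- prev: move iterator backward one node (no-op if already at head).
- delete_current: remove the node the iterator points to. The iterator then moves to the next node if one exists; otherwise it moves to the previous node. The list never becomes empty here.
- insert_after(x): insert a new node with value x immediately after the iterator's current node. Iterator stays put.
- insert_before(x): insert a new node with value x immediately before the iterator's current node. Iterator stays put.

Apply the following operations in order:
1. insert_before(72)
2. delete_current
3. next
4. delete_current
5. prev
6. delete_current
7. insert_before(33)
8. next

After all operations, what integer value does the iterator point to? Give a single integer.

After 1 (insert_before(72)): list=[72, 8, 3, 9, 4, 1, 2, 7] cursor@8
After 2 (delete_current): list=[72, 3, 9, 4, 1, 2, 7] cursor@3
After 3 (next): list=[72, 3, 9, 4, 1, 2, 7] cursor@9
After 4 (delete_current): list=[72, 3, 4, 1, 2, 7] cursor@4
After 5 (prev): list=[72, 3, 4, 1, 2, 7] cursor@3
After 6 (delete_current): list=[72, 4, 1, 2, 7] cursor@4
After 7 (insert_before(33)): list=[72, 33, 4, 1, 2, 7] cursor@4
After 8 (next): list=[72, 33, 4, 1, 2, 7] cursor@1

Answer: 1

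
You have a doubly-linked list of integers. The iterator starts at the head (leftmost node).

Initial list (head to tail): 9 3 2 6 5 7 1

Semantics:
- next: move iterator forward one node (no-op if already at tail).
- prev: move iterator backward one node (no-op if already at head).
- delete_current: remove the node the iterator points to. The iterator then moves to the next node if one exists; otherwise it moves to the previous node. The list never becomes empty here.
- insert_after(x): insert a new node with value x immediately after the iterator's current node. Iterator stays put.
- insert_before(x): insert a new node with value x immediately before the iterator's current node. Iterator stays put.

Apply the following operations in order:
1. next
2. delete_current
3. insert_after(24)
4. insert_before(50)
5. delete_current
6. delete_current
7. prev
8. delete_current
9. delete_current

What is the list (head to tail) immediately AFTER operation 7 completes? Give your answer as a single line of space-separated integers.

Answer: 9 50 6 5 7 1

Derivation:
After 1 (next): list=[9, 3, 2, 6, 5, 7, 1] cursor@3
After 2 (delete_current): list=[9, 2, 6, 5, 7, 1] cursor@2
After 3 (insert_after(24)): list=[9, 2, 24, 6, 5, 7, 1] cursor@2
After 4 (insert_before(50)): list=[9, 50, 2, 24, 6, 5, 7, 1] cursor@2
After 5 (delete_current): list=[9, 50, 24, 6, 5, 7, 1] cursor@24
After 6 (delete_current): list=[9, 50, 6, 5, 7, 1] cursor@6
After 7 (prev): list=[9, 50, 6, 5, 7, 1] cursor@50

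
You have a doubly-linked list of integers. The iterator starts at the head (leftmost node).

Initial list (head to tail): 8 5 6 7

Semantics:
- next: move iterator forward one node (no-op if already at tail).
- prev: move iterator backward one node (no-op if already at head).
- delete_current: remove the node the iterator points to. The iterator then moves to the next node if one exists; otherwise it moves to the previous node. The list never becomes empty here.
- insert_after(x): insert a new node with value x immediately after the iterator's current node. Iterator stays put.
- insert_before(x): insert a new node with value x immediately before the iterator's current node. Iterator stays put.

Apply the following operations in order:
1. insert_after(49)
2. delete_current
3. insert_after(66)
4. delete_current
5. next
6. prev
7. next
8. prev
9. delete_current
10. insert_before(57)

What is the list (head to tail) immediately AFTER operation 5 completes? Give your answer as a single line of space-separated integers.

Answer: 66 5 6 7

Derivation:
After 1 (insert_after(49)): list=[8, 49, 5, 6, 7] cursor@8
After 2 (delete_current): list=[49, 5, 6, 7] cursor@49
After 3 (insert_after(66)): list=[49, 66, 5, 6, 7] cursor@49
After 4 (delete_current): list=[66, 5, 6, 7] cursor@66
After 5 (next): list=[66, 5, 6, 7] cursor@5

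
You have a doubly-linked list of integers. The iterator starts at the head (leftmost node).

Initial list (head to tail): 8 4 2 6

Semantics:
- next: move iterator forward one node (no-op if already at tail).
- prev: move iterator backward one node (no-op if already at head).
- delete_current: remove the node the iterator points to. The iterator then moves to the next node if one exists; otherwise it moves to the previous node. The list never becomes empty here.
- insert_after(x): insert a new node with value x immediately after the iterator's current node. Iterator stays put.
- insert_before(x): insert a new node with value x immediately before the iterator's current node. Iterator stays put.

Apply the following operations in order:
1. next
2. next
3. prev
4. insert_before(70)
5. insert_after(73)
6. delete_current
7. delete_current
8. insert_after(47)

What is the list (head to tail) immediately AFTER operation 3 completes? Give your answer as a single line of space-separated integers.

After 1 (next): list=[8, 4, 2, 6] cursor@4
After 2 (next): list=[8, 4, 2, 6] cursor@2
After 3 (prev): list=[8, 4, 2, 6] cursor@4

Answer: 8 4 2 6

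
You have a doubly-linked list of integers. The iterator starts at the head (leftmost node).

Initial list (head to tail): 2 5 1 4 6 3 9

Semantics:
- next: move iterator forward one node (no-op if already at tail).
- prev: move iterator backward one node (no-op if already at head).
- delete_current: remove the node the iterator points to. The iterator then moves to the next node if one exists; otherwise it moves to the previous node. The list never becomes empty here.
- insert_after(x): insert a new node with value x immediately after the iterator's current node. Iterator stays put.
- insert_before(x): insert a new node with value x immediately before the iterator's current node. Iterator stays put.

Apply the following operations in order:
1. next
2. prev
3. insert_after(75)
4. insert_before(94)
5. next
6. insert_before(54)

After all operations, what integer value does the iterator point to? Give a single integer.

After 1 (next): list=[2, 5, 1, 4, 6, 3, 9] cursor@5
After 2 (prev): list=[2, 5, 1, 4, 6, 3, 9] cursor@2
After 3 (insert_after(75)): list=[2, 75, 5, 1, 4, 6, 3, 9] cursor@2
After 4 (insert_before(94)): list=[94, 2, 75, 5, 1, 4, 6, 3, 9] cursor@2
After 5 (next): list=[94, 2, 75, 5, 1, 4, 6, 3, 9] cursor@75
After 6 (insert_before(54)): list=[94, 2, 54, 75, 5, 1, 4, 6, 3, 9] cursor@75

Answer: 75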